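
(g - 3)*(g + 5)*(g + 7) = g^3 + 9*g^2 - g - 105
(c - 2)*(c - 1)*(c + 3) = c^3 - 7*c + 6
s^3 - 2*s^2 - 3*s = s*(s - 3)*(s + 1)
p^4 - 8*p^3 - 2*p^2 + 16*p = p*(p - 8)*(p - sqrt(2))*(p + sqrt(2))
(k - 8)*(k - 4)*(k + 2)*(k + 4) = k^4 - 6*k^3 - 32*k^2 + 96*k + 256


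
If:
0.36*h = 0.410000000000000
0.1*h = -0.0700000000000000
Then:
No Solution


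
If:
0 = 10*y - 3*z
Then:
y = 3*z/10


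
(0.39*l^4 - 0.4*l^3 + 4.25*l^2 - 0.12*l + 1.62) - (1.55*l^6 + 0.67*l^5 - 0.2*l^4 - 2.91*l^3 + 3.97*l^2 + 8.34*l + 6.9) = -1.55*l^6 - 0.67*l^5 + 0.59*l^4 + 2.51*l^3 + 0.28*l^2 - 8.46*l - 5.28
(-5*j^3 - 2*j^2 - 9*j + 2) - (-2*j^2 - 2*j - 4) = -5*j^3 - 7*j + 6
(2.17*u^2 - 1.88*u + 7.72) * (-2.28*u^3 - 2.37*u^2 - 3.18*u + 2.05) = -4.9476*u^5 - 0.8565*u^4 - 20.0466*u^3 - 7.8695*u^2 - 28.4036*u + 15.826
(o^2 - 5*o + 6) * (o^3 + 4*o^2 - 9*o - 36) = o^5 - o^4 - 23*o^3 + 33*o^2 + 126*o - 216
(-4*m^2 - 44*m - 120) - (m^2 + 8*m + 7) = -5*m^2 - 52*m - 127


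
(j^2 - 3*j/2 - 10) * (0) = 0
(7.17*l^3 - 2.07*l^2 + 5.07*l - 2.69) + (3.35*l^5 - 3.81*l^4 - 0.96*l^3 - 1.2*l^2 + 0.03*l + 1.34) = 3.35*l^5 - 3.81*l^4 + 6.21*l^3 - 3.27*l^2 + 5.1*l - 1.35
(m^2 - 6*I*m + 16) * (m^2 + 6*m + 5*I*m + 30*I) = m^4 + 6*m^3 - I*m^3 + 46*m^2 - 6*I*m^2 + 276*m + 80*I*m + 480*I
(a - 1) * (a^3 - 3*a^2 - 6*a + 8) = a^4 - 4*a^3 - 3*a^2 + 14*a - 8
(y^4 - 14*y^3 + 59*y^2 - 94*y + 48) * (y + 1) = y^5 - 13*y^4 + 45*y^3 - 35*y^2 - 46*y + 48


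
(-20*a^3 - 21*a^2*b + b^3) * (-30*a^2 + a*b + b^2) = 600*a^5 + 610*a^4*b - 41*a^3*b^2 - 51*a^2*b^3 + a*b^4 + b^5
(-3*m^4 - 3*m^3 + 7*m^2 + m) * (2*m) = -6*m^5 - 6*m^4 + 14*m^3 + 2*m^2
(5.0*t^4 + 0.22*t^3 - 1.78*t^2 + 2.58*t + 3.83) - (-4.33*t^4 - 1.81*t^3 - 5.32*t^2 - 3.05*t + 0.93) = 9.33*t^4 + 2.03*t^3 + 3.54*t^2 + 5.63*t + 2.9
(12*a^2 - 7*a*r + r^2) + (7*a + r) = 12*a^2 - 7*a*r + 7*a + r^2 + r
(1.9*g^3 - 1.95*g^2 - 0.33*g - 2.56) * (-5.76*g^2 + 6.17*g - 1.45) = -10.944*g^5 + 22.955*g^4 - 12.8857*g^3 + 15.537*g^2 - 15.3167*g + 3.712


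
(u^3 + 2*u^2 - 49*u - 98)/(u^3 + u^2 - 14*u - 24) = (u^2 - 49)/(u^2 - u - 12)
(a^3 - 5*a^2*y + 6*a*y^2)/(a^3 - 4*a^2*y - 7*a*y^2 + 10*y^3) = a*(a^2 - 5*a*y + 6*y^2)/(a^3 - 4*a^2*y - 7*a*y^2 + 10*y^3)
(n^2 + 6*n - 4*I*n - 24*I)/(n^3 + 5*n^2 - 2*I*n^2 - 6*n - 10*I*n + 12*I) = (n - 4*I)/(n^2 - n*(1 + 2*I) + 2*I)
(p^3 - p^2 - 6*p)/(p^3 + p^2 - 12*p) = (p + 2)/(p + 4)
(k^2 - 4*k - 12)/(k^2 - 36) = (k + 2)/(k + 6)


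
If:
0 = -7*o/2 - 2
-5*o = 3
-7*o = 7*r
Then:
No Solution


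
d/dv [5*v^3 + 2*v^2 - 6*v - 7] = 15*v^2 + 4*v - 6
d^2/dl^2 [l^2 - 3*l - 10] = 2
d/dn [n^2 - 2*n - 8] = 2*n - 2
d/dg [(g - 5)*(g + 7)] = 2*g + 2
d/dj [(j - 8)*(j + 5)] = 2*j - 3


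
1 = 1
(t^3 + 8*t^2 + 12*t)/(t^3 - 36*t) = (t + 2)/(t - 6)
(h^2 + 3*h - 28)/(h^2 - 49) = (h - 4)/(h - 7)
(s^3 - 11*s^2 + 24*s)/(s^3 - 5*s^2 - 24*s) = (s - 3)/(s + 3)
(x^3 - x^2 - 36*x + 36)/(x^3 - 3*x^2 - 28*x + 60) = (x^2 + 5*x - 6)/(x^2 + 3*x - 10)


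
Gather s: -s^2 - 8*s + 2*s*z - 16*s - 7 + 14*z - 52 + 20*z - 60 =-s^2 + s*(2*z - 24) + 34*z - 119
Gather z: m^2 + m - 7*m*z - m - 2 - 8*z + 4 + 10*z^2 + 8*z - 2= m^2 - 7*m*z + 10*z^2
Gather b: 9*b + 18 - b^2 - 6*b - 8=-b^2 + 3*b + 10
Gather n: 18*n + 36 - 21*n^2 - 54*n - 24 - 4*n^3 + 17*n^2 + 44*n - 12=-4*n^3 - 4*n^2 + 8*n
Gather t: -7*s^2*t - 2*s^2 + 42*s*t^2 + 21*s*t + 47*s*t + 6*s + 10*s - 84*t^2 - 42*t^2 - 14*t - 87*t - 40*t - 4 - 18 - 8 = -2*s^2 + 16*s + t^2*(42*s - 126) + t*(-7*s^2 + 68*s - 141) - 30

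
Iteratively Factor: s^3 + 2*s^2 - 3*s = (s)*(s^2 + 2*s - 3) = s*(s + 3)*(s - 1)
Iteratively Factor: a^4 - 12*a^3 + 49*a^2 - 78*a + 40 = (a - 5)*(a^3 - 7*a^2 + 14*a - 8) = (a - 5)*(a - 4)*(a^2 - 3*a + 2) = (a - 5)*(a - 4)*(a - 2)*(a - 1)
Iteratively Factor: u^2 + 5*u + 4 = (u + 4)*(u + 1)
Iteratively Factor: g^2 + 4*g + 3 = (g + 3)*(g + 1)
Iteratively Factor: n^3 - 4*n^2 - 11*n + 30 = (n - 2)*(n^2 - 2*n - 15) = (n - 5)*(n - 2)*(n + 3)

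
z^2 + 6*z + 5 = (z + 1)*(z + 5)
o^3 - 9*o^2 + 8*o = o*(o - 8)*(o - 1)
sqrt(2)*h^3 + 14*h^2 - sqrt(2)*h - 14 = (h - 1)*(h + 7*sqrt(2))*(sqrt(2)*h + sqrt(2))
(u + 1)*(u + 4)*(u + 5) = u^3 + 10*u^2 + 29*u + 20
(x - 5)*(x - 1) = x^2 - 6*x + 5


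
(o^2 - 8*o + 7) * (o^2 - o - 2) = o^4 - 9*o^3 + 13*o^2 + 9*o - 14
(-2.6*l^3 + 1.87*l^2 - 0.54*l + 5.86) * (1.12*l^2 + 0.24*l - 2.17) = -2.912*l^5 + 1.4704*l^4 + 5.486*l^3 + 2.3757*l^2 + 2.5782*l - 12.7162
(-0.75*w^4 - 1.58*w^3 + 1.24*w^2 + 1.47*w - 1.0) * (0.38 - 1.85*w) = 1.3875*w^5 + 2.638*w^4 - 2.8944*w^3 - 2.2483*w^2 + 2.4086*w - 0.38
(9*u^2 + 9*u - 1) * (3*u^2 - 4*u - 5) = 27*u^4 - 9*u^3 - 84*u^2 - 41*u + 5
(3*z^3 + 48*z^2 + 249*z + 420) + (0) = 3*z^3 + 48*z^2 + 249*z + 420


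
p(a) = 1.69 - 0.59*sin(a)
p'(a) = -0.59*cos(a)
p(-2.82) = 1.88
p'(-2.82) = 0.56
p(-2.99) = 1.78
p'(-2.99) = 0.58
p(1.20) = 1.14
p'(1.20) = -0.21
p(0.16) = 1.60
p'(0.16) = -0.58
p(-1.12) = 2.22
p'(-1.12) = -0.26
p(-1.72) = 2.27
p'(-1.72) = 0.09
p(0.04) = 1.67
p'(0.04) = -0.59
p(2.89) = 1.54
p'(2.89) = 0.57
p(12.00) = 2.01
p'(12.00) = -0.50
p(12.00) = 2.01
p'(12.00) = -0.50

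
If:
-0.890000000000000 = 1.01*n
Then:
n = -0.88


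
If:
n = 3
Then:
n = 3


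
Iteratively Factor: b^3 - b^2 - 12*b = (b + 3)*(b^2 - 4*b) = b*(b + 3)*(b - 4)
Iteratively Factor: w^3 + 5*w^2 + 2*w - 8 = (w + 4)*(w^2 + w - 2) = (w - 1)*(w + 4)*(w + 2)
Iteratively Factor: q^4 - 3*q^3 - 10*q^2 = (q + 2)*(q^3 - 5*q^2) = q*(q + 2)*(q^2 - 5*q) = q*(q - 5)*(q + 2)*(q)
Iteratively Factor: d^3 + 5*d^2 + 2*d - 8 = (d + 4)*(d^2 + d - 2) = (d - 1)*(d + 4)*(d + 2)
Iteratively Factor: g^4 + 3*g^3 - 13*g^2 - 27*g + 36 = (g + 4)*(g^3 - g^2 - 9*g + 9) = (g - 1)*(g + 4)*(g^2 - 9) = (g - 3)*(g - 1)*(g + 4)*(g + 3)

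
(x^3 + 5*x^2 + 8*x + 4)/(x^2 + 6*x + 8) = (x^2 + 3*x + 2)/(x + 4)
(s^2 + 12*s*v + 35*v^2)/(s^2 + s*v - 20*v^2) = (s + 7*v)/(s - 4*v)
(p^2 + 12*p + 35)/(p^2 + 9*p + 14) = (p + 5)/(p + 2)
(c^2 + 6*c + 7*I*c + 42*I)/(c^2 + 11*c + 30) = (c + 7*I)/(c + 5)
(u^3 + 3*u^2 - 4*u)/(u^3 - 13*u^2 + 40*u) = (u^2 + 3*u - 4)/(u^2 - 13*u + 40)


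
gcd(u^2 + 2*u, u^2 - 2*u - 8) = u + 2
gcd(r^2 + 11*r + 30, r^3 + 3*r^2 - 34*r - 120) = r + 5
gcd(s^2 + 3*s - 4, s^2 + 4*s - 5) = s - 1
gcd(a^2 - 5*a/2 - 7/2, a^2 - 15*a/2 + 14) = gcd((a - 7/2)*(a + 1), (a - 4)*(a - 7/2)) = a - 7/2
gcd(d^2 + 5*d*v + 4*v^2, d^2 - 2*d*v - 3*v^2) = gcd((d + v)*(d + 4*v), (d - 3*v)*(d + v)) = d + v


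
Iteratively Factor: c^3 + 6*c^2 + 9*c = (c + 3)*(c^2 + 3*c) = c*(c + 3)*(c + 3)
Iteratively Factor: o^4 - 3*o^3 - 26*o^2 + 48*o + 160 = (o + 2)*(o^3 - 5*o^2 - 16*o + 80) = (o - 5)*(o + 2)*(o^2 - 16) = (o - 5)*(o + 2)*(o + 4)*(o - 4)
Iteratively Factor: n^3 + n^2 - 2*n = (n)*(n^2 + n - 2) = n*(n + 2)*(n - 1)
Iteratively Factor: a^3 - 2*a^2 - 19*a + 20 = (a - 1)*(a^2 - a - 20) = (a - 1)*(a + 4)*(a - 5)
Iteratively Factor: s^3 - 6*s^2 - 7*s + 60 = (s + 3)*(s^2 - 9*s + 20) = (s - 4)*(s + 3)*(s - 5)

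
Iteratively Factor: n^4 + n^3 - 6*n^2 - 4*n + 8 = (n - 2)*(n^3 + 3*n^2 - 4) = (n - 2)*(n + 2)*(n^2 + n - 2) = (n - 2)*(n + 2)^2*(n - 1)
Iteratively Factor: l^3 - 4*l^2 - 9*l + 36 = (l - 3)*(l^2 - l - 12) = (l - 3)*(l + 3)*(l - 4)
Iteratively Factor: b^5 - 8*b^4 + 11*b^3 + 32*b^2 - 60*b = (b)*(b^4 - 8*b^3 + 11*b^2 + 32*b - 60) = b*(b - 5)*(b^3 - 3*b^2 - 4*b + 12) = b*(b - 5)*(b + 2)*(b^2 - 5*b + 6) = b*(b - 5)*(b - 3)*(b + 2)*(b - 2)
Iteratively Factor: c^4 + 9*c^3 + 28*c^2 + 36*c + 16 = (c + 4)*(c^3 + 5*c^2 + 8*c + 4) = (c + 2)*(c + 4)*(c^2 + 3*c + 2) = (c + 2)^2*(c + 4)*(c + 1)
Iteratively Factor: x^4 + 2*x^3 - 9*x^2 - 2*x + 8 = (x + 4)*(x^3 - 2*x^2 - x + 2) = (x - 2)*(x + 4)*(x^2 - 1) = (x - 2)*(x + 1)*(x + 4)*(x - 1)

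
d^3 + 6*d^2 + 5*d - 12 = (d - 1)*(d + 3)*(d + 4)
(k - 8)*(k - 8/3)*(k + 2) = k^3 - 26*k^2/3 + 128/3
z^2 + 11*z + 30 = (z + 5)*(z + 6)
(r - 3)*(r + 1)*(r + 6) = r^3 + 4*r^2 - 15*r - 18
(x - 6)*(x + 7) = x^2 + x - 42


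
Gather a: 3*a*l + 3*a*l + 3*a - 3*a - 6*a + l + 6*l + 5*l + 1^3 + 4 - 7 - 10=a*(6*l - 6) + 12*l - 12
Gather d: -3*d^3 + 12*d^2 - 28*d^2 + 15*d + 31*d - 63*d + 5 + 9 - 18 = -3*d^3 - 16*d^2 - 17*d - 4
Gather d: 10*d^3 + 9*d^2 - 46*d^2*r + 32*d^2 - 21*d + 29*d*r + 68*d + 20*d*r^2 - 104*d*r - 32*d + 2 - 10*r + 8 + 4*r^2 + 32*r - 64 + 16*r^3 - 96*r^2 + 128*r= 10*d^3 + d^2*(41 - 46*r) + d*(20*r^2 - 75*r + 15) + 16*r^3 - 92*r^2 + 150*r - 54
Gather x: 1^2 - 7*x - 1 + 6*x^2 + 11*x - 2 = 6*x^2 + 4*x - 2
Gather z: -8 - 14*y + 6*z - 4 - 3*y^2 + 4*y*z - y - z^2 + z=-3*y^2 - 15*y - z^2 + z*(4*y + 7) - 12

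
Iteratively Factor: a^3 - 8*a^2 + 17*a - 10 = (a - 2)*(a^2 - 6*a + 5) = (a - 2)*(a - 1)*(a - 5)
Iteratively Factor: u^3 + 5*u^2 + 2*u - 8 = (u + 2)*(u^2 + 3*u - 4) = (u - 1)*(u + 2)*(u + 4)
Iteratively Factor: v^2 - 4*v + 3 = (v - 3)*(v - 1)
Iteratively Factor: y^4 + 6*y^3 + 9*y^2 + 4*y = (y + 1)*(y^3 + 5*y^2 + 4*y) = (y + 1)*(y + 4)*(y^2 + y) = y*(y + 1)*(y + 4)*(y + 1)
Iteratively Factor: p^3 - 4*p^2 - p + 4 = (p + 1)*(p^2 - 5*p + 4) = (p - 1)*(p + 1)*(p - 4)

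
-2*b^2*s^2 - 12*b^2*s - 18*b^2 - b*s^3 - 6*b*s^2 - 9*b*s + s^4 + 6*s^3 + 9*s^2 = (-2*b + s)*(b + s)*(s + 3)^2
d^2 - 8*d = d*(d - 8)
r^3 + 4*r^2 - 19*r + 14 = (r - 2)*(r - 1)*(r + 7)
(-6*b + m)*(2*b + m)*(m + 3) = -12*b^2*m - 36*b^2 - 4*b*m^2 - 12*b*m + m^3 + 3*m^2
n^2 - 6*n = n*(n - 6)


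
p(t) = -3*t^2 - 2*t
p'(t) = -6*t - 2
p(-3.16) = -23.64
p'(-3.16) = 16.96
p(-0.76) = -0.21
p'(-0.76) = 2.56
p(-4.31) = -47.11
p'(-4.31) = 23.86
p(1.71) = -12.19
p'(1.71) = -12.26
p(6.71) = -148.49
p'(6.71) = -42.26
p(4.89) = -81.52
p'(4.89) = -31.34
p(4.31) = -64.35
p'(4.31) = -27.86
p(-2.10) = -9.03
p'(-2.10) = 10.60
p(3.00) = -33.00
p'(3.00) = -20.00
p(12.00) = -456.00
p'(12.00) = -74.00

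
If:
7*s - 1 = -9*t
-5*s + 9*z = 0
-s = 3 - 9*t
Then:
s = -1/4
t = 11/36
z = -5/36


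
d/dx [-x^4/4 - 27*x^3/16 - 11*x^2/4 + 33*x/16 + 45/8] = -x^3 - 81*x^2/16 - 11*x/2 + 33/16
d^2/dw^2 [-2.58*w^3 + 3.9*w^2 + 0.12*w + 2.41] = 7.8 - 15.48*w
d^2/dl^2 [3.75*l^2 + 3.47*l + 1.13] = 7.50000000000000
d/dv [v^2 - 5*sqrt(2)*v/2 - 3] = 2*v - 5*sqrt(2)/2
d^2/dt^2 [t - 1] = 0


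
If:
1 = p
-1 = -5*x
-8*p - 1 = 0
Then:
No Solution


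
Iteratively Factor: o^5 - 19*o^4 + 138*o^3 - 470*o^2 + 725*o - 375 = (o - 5)*(o^4 - 14*o^3 + 68*o^2 - 130*o + 75) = (o - 5)^2*(o^3 - 9*o^2 + 23*o - 15) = (o - 5)^2*(o - 1)*(o^2 - 8*o + 15) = (o - 5)^2*(o - 3)*(o - 1)*(o - 5)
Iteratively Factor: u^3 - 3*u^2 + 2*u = (u - 1)*(u^2 - 2*u) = u*(u - 1)*(u - 2)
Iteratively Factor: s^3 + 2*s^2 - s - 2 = (s + 2)*(s^2 - 1) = (s - 1)*(s + 2)*(s + 1)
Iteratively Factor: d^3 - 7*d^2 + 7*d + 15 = (d + 1)*(d^2 - 8*d + 15) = (d - 5)*(d + 1)*(d - 3)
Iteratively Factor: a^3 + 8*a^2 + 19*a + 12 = (a + 3)*(a^2 + 5*a + 4) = (a + 3)*(a + 4)*(a + 1)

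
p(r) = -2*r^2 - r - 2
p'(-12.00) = 47.00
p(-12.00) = -278.00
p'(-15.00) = 59.00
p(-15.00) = -437.00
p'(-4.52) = 17.08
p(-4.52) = -38.34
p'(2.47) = -10.88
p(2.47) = -16.67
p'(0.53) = -3.12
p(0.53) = -3.09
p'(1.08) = -5.32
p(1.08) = -5.41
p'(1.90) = -8.60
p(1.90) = -11.12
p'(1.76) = -8.04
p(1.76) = -9.96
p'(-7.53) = 29.12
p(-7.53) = -107.87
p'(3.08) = -13.32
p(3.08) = -24.05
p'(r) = -4*r - 1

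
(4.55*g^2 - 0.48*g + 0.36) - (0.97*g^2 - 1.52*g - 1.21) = 3.58*g^2 + 1.04*g + 1.57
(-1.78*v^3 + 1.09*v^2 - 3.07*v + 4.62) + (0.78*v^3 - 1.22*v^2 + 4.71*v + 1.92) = -1.0*v^3 - 0.13*v^2 + 1.64*v + 6.54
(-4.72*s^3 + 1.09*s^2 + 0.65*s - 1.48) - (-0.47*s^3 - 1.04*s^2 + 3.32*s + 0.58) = -4.25*s^3 + 2.13*s^2 - 2.67*s - 2.06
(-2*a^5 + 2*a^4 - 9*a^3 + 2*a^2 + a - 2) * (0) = 0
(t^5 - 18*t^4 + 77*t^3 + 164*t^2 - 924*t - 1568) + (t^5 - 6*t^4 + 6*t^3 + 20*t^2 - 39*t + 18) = 2*t^5 - 24*t^4 + 83*t^3 + 184*t^2 - 963*t - 1550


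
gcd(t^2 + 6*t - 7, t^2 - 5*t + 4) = t - 1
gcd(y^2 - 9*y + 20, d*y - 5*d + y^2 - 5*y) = y - 5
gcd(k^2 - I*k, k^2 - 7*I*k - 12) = 1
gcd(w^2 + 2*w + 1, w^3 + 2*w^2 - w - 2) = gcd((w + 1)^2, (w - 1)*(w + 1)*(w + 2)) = w + 1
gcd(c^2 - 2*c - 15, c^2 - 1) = 1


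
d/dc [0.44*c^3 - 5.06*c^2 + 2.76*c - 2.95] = 1.32*c^2 - 10.12*c + 2.76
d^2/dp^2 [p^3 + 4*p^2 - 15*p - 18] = 6*p + 8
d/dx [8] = 0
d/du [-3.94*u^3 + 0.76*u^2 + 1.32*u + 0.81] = -11.82*u^2 + 1.52*u + 1.32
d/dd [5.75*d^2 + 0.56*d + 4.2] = 11.5*d + 0.56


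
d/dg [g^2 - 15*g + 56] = 2*g - 15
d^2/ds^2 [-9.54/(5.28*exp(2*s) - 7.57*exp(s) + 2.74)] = (-9.54*(10.56*exp(s) - 7.57)*(21.12*exp(s) - 15.14)*exp(s) + (201.4848*exp(s) - 72.2178)*(5.28*exp(2*s) - 7.57*exp(s) + 2.74))*exp(s)/(5.28*exp(2*s) - 7.57*exp(s) + 2.74)^3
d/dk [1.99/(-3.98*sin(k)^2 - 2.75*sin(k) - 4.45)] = (15.8404*sin(k) + 5.4725)*cos(k)/(3.98*sin(k)^2 + 2.75*sin(k) + 4.45)^2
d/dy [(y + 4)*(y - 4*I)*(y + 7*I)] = 3*y^2 + y*(8 + 6*I) + 28 + 12*I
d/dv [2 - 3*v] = -3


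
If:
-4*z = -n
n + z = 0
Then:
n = 0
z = 0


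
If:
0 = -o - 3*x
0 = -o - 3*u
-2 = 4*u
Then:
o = 3/2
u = -1/2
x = -1/2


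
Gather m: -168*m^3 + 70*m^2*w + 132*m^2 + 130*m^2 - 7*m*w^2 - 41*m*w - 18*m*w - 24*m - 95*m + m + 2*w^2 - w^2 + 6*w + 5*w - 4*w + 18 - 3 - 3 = -168*m^3 + m^2*(70*w + 262) + m*(-7*w^2 - 59*w - 118) + w^2 + 7*w + 12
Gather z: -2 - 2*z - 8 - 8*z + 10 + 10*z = 0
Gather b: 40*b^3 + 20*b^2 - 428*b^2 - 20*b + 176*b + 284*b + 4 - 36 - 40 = 40*b^3 - 408*b^2 + 440*b - 72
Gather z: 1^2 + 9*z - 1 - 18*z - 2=-9*z - 2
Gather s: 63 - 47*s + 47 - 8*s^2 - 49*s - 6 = -8*s^2 - 96*s + 104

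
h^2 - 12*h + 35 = (h - 7)*(h - 5)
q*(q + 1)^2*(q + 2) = q^4 + 4*q^3 + 5*q^2 + 2*q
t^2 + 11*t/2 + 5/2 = (t + 1/2)*(t + 5)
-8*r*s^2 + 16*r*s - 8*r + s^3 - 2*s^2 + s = (-8*r + s)*(s - 1)^2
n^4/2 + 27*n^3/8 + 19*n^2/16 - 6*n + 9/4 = (n/2 + 1)*(n - 3/4)*(n - 1/2)*(n + 6)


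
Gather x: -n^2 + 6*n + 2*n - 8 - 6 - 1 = -n^2 + 8*n - 15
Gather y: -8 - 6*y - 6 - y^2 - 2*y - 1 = -y^2 - 8*y - 15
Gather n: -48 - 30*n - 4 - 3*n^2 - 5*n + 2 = -3*n^2 - 35*n - 50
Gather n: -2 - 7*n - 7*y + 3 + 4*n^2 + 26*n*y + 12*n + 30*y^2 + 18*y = 4*n^2 + n*(26*y + 5) + 30*y^2 + 11*y + 1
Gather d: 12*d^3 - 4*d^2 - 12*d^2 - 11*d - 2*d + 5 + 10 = 12*d^3 - 16*d^2 - 13*d + 15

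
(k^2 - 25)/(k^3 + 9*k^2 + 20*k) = (k - 5)/(k*(k + 4))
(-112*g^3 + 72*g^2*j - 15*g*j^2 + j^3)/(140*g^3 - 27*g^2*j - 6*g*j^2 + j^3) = (-4*g + j)/(5*g + j)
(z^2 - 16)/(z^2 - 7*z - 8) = (16 - z^2)/(-z^2 + 7*z + 8)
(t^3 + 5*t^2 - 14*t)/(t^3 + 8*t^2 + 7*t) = (t - 2)/(t + 1)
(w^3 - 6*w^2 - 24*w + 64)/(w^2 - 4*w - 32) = w - 2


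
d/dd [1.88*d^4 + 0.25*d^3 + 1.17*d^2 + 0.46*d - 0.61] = 7.52*d^3 + 0.75*d^2 + 2.34*d + 0.46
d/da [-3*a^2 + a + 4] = 1 - 6*a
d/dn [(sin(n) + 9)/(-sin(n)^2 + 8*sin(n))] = (cos(n) + 18/tan(n) - 72*cos(n)/sin(n)^2)/(sin(n) - 8)^2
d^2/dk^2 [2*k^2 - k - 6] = 4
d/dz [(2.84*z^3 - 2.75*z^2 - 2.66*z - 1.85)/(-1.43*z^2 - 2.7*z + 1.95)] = (-4.0612*z^4 - 15.336*z^3 + 20.2352*z^2 - 16.016*z - 10.182)/(2.0449*z^4 + 7.722*z^3 + 1.713*z^2 - 10.53*z + 3.8025)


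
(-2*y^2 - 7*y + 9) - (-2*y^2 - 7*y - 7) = 16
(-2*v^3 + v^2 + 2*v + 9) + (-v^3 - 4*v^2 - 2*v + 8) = -3*v^3 - 3*v^2 + 17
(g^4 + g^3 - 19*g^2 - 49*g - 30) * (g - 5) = g^5 - 4*g^4 - 24*g^3 + 46*g^2 + 215*g + 150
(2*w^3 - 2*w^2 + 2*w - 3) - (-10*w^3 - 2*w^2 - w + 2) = 12*w^3 + 3*w - 5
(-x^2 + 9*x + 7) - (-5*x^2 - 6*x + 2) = 4*x^2 + 15*x + 5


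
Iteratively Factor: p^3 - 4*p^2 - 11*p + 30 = (p - 5)*(p^2 + p - 6) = (p - 5)*(p + 3)*(p - 2)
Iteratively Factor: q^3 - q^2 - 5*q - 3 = (q + 1)*(q^2 - 2*q - 3) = (q + 1)^2*(q - 3)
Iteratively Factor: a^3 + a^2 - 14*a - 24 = (a + 3)*(a^2 - 2*a - 8) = (a + 2)*(a + 3)*(a - 4)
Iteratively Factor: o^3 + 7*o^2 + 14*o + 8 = (o + 1)*(o^2 + 6*o + 8) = (o + 1)*(o + 2)*(o + 4)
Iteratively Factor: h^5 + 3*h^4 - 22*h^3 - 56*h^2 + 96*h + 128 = (h + 4)*(h^4 - h^3 - 18*h^2 + 16*h + 32) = (h + 1)*(h + 4)*(h^3 - 2*h^2 - 16*h + 32) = (h - 2)*(h + 1)*(h + 4)*(h^2 - 16) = (h - 2)*(h + 1)*(h + 4)^2*(h - 4)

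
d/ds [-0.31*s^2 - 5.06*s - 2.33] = -0.62*s - 5.06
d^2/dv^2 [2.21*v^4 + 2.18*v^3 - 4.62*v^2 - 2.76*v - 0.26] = 26.52*v^2 + 13.08*v - 9.24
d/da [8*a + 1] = 8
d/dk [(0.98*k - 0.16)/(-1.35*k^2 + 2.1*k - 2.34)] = (1.323*k^2 - 0.432*k - 1.9572)/(1.8225*k^4 - 5.67*k^3 + 10.728*k^2 - 9.828*k + 5.4756)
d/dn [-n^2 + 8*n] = 8 - 2*n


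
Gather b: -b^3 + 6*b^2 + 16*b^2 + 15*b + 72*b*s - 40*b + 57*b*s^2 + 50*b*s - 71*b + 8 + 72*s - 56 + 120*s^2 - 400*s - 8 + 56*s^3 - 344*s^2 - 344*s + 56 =-b^3 + 22*b^2 + b*(57*s^2 + 122*s - 96) + 56*s^3 - 224*s^2 - 672*s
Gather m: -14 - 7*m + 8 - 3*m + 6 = -10*m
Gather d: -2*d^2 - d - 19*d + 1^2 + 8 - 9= -2*d^2 - 20*d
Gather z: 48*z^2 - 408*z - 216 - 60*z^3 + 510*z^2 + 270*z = -60*z^3 + 558*z^2 - 138*z - 216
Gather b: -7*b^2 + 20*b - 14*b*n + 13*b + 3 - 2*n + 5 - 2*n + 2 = -7*b^2 + b*(33 - 14*n) - 4*n + 10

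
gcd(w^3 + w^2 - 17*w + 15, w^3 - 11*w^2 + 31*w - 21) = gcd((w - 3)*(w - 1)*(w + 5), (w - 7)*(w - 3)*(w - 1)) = w^2 - 4*w + 3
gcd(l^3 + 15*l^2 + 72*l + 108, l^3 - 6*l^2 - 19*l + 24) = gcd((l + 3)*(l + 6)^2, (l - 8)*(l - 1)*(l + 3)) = l + 3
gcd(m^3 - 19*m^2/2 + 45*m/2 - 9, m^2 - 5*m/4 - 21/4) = m - 3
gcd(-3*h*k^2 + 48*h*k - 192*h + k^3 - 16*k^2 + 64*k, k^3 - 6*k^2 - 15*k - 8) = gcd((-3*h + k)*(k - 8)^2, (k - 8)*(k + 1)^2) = k - 8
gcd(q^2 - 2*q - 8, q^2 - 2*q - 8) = q^2 - 2*q - 8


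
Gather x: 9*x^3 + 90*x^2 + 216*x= 9*x^3 + 90*x^2 + 216*x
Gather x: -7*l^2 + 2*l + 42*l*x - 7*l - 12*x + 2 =-7*l^2 - 5*l + x*(42*l - 12) + 2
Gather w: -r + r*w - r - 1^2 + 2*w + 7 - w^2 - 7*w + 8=-2*r - w^2 + w*(r - 5) + 14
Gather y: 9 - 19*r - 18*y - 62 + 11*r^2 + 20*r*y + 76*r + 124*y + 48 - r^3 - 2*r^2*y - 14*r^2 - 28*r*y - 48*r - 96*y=-r^3 - 3*r^2 + 9*r + y*(-2*r^2 - 8*r + 10) - 5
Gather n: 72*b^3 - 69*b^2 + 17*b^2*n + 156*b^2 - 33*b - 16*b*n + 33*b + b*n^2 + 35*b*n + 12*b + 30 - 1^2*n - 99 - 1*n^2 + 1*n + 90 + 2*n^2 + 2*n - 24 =72*b^3 + 87*b^2 + 12*b + n^2*(b + 1) + n*(17*b^2 + 19*b + 2) - 3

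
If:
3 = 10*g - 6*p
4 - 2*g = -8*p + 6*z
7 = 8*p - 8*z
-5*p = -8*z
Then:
No Solution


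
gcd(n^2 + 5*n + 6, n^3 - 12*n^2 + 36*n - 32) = 1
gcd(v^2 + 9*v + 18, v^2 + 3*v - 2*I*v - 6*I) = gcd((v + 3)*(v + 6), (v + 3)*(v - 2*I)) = v + 3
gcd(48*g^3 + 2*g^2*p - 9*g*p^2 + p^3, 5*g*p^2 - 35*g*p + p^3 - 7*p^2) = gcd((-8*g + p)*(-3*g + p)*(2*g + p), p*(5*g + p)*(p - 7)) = 1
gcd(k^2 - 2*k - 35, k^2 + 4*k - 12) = 1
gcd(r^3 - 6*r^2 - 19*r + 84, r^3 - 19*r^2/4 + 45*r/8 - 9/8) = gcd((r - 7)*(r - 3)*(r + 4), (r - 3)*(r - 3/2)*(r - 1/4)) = r - 3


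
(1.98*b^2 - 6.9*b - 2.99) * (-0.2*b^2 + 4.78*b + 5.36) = -0.396*b^4 + 10.8444*b^3 - 21.7712*b^2 - 51.2762*b - 16.0264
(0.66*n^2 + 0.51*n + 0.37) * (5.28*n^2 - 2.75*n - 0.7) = 3.4848*n^4 + 0.8778*n^3 + 0.0891*n^2 - 1.3745*n - 0.259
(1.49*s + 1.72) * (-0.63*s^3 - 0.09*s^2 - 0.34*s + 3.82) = -0.9387*s^4 - 1.2177*s^3 - 0.6614*s^2 + 5.107*s + 6.5704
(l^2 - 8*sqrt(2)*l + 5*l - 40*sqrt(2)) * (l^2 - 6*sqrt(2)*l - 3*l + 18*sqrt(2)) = l^4 - 14*sqrt(2)*l^3 + 2*l^3 - 28*sqrt(2)*l^2 + 81*l^2 + 192*l + 210*sqrt(2)*l - 1440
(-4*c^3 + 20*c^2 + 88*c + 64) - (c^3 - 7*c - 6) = -5*c^3 + 20*c^2 + 95*c + 70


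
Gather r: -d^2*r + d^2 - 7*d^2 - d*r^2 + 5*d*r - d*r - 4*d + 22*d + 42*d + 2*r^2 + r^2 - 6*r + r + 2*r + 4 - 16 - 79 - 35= -6*d^2 + 60*d + r^2*(3 - d) + r*(-d^2 + 4*d - 3) - 126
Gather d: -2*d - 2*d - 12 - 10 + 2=-4*d - 20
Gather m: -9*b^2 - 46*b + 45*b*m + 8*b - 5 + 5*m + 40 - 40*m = -9*b^2 - 38*b + m*(45*b - 35) + 35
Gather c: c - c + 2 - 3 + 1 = 0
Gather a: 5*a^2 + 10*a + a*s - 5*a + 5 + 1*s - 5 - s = 5*a^2 + a*(s + 5)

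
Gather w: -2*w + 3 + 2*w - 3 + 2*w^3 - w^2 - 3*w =2*w^3 - w^2 - 3*w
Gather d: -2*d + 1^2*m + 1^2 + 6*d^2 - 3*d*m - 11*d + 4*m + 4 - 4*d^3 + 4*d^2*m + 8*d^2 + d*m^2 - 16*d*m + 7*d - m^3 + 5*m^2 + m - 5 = -4*d^3 + d^2*(4*m + 14) + d*(m^2 - 19*m - 6) - m^3 + 5*m^2 + 6*m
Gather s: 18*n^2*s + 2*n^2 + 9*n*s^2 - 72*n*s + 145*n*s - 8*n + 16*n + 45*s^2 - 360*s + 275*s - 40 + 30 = 2*n^2 + 8*n + s^2*(9*n + 45) + s*(18*n^2 + 73*n - 85) - 10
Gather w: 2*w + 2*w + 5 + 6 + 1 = 4*w + 12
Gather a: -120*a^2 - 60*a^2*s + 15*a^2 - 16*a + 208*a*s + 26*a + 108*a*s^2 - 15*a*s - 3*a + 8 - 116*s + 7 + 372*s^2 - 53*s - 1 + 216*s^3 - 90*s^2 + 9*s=a^2*(-60*s - 105) + a*(108*s^2 + 193*s + 7) + 216*s^3 + 282*s^2 - 160*s + 14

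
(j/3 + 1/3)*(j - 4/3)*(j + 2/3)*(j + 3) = j^4/3 + 10*j^3/9 - 5*j^2/27 - 50*j/27 - 8/9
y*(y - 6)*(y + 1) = y^3 - 5*y^2 - 6*y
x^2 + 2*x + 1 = (x + 1)^2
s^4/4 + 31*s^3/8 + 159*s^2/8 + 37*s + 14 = (s/4 + 1)*(s + 1/2)*(s + 4)*(s + 7)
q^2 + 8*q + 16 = (q + 4)^2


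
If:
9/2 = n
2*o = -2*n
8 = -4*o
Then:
No Solution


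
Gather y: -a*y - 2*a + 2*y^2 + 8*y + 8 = -2*a + 2*y^2 + y*(8 - a) + 8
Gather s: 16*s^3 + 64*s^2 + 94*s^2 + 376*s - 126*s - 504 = 16*s^3 + 158*s^2 + 250*s - 504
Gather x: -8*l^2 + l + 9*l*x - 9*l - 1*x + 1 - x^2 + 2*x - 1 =-8*l^2 - 8*l - x^2 + x*(9*l + 1)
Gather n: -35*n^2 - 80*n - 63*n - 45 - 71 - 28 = -35*n^2 - 143*n - 144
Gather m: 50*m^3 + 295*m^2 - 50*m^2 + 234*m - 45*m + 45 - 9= 50*m^3 + 245*m^2 + 189*m + 36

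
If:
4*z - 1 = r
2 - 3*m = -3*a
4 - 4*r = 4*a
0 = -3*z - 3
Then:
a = 6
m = 20/3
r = -5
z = -1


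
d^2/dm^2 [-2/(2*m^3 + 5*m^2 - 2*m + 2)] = 4*((6*m + 5)*(2*m^3 + 5*m^2 - 2*m + 2) - 4*(3*m^2 + 5*m - 1)^2)/(2*m^3 + 5*m^2 - 2*m + 2)^3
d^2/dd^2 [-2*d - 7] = 0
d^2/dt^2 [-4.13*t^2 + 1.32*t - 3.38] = -8.26000000000000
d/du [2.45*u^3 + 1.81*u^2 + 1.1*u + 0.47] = 7.35*u^2 + 3.62*u + 1.1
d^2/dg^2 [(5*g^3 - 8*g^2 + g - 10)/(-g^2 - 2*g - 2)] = 2*(-27*g^3 - 78*g^2 + 6*g + 56)/(g^6 + 6*g^5 + 18*g^4 + 32*g^3 + 36*g^2 + 24*g + 8)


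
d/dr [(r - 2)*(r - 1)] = 2*r - 3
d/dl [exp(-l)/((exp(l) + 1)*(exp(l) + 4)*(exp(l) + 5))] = 2*(-2*exp(3*l) - 15*exp(2*l) - 29*exp(l) - 10)*exp(-l)/(exp(6*l) + 20*exp(5*l) + 158*exp(4*l) + 620*exp(3*l) + 1241*exp(2*l) + 1160*exp(l) + 400)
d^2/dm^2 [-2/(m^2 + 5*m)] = 4*(m*(m + 5) - (2*m + 5)^2)/(m^3*(m + 5)^3)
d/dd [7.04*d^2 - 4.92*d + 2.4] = 14.08*d - 4.92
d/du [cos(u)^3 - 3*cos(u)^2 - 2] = 3*(2 - cos(u))*sin(u)*cos(u)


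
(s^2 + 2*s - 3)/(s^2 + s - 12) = (s^2 + 2*s - 3)/(s^2 + s - 12)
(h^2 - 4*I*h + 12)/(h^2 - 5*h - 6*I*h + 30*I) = (h + 2*I)/(h - 5)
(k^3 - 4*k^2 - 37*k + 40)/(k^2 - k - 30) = (k^2 - 9*k + 8)/(k - 6)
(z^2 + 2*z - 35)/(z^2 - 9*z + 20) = (z + 7)/(z - 4)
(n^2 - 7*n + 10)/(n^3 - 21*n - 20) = (n - 2)/(n^2 + 5*n + 4)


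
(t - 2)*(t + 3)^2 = t^3 + 4*t^2 - 3*t - 18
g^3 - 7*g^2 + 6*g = g*(g - 6)*(g - 1)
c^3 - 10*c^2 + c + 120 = (c - 8)*(c - 5)*(c + 3)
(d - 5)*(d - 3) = d^2 - 8*d + 15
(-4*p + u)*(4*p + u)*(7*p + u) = -112*p^3 - 16*p^2*u + 7*p*u^2 + u^3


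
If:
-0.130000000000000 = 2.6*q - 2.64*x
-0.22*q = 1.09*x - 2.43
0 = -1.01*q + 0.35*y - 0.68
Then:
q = 1.84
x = 1.86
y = 7.24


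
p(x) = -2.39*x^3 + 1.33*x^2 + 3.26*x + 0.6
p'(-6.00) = -270.82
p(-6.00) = 545.16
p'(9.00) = -553.57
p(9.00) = -1604.64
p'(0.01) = 3.29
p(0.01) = 0.63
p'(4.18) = -110.90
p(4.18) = -137.09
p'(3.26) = -64.27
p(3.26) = -57.44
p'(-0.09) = 2.96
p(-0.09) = 0.32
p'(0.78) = 0.97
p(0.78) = 2.82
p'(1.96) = -19.07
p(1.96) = -5.90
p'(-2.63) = -53.33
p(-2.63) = 44.70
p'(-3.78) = -109.24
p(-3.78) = 136.37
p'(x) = -7.17*x^2 + 2.66*x + 3.26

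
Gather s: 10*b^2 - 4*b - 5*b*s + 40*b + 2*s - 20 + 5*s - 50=10*b^2 + 36*b + s*(7 - 5*b) - 70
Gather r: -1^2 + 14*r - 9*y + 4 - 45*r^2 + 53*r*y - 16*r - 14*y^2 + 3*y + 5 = -45*r^2 + r*(53*y - 2) - 14*y^2 - 6*y + 8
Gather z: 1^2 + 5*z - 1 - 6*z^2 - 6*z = -6*z^2 - z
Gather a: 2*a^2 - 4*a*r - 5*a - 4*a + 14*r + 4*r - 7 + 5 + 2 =2*a^2 + a*(-4*r - 9) + 18*r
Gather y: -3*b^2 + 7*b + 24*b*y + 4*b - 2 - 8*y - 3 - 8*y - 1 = -3*b^2 + 11*b + y*(24*b - 16) - 6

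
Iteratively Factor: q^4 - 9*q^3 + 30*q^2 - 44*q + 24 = (q - 2)*(q^3 - 7*q^2 + 16*q - 12) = (q - 2)^2*(q^2 - 5*q + 6) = (q - 3)*(q - 2)^2*(q - 2)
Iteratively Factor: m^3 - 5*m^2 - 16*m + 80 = (m + 4)*(m^2 - 9*m + 20) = (m - 5)*(m + 4)*(m - 4)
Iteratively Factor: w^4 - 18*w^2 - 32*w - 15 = (w + 3)*(w^3 - 3*w^2 - 9*w - 5) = (w + 1)*(w + 3)*(w^2 - 4*w - 5) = (w - 5)*(w + 1)*(w + 3)*(w + 1)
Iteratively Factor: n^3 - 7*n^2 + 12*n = (n - 4)*(n^2 - 3*n) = (n - 4)*(n - 3)*(n)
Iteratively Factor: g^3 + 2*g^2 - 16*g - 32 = (g - 4)*(g^2 + 6*g + 8) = (g - 4)*(g + 2)*(g + 4)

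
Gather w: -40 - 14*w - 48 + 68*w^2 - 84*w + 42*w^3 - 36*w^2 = 42*w^3 + 32*w^2 - 98*w - 88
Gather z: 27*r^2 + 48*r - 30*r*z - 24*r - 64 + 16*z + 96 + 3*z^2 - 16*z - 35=27*r^2 - 30*r*z + 24*r + 3*z^2 - 3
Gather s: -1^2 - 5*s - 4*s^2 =-4*s^2 - 5*s - 1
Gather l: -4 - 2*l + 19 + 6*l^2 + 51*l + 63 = 6*l^2 + 49*l + 78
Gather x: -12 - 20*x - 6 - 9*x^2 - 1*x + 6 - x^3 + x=-x^3 - 9*x^2 - 20*x - 12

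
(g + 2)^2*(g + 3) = g^3 + 7*g^2 + 16*g + 12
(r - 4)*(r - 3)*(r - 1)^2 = r^4 - 9*r^3 + 27*r^2 - 31*r + 12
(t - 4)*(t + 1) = t^2 - 3*t - 4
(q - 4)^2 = q^2 - 8*q + 16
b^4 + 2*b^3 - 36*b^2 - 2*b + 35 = (b - 5)*(b - 1)*(b + 1)*(b + 7)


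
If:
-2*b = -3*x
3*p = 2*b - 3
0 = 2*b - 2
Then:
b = 1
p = -1/3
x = 2/3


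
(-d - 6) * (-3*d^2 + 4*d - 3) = 3*d^3 + 14*d^2 - 21*d + 18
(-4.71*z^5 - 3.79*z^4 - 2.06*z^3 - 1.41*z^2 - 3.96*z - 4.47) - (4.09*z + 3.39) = -4.71*z^5 - 3.79*z^4 - 2.06*z^3 - 1.41*z^2 - 8.05*z - 7.86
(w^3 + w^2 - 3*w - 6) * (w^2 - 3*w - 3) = w^5 - 2*w^4 - 9*w^3 + 27*w + 18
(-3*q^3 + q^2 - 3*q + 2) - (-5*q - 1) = -3*q^3 + q^2 + 2*q + 3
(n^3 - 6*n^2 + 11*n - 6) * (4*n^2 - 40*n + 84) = 4*n^5 - 64*n^4 + 368*n^3 - 968*n^2 + 1164*n - 504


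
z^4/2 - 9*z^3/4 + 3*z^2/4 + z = z*(z/2 + 1/4)*(z - 4)*(z - 1)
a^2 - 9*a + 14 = (a - 7)*(a - 2)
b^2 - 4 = (b - 2)*(b + 2)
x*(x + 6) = x^2 + 6*x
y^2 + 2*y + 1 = (y + 1)^2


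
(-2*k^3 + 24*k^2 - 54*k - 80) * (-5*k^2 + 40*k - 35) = 10*k^5 - 200*k^4 + 1300*k^3 - 2600*k^2 - 1310*k + 2800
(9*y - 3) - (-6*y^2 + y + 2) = 6*y^2 + 8*y - 5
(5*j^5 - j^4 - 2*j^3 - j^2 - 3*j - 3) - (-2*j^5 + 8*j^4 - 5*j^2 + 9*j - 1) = 7*j^5 - 9*j^4 - 2*j^3 + 4*j^2 - 12*j - 2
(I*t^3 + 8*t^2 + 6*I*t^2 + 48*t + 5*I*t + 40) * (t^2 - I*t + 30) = I*t^5 + 9*t^4 + 6*I*t^4 + 54*t^3 + 27*I*t^3 + 285*t^2 + 132*I*t^2 + 1440*t + 110*I*t + 1200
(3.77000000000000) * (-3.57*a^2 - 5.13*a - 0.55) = -13.4589*a^2 - 19.3401*a - 2.0735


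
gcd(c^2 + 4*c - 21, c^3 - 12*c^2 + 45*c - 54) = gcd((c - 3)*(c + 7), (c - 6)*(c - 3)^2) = c - 3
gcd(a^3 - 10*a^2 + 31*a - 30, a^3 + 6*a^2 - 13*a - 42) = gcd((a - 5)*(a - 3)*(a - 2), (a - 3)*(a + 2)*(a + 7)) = a - 3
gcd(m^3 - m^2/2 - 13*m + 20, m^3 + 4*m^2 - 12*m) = m - 2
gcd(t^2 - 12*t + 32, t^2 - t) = 1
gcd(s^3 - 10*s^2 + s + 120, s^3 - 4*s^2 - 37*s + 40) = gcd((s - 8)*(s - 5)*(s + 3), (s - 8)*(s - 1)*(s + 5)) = s - 8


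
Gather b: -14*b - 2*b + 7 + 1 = 8 - 16*b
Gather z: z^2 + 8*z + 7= z^2 + 8*z + 7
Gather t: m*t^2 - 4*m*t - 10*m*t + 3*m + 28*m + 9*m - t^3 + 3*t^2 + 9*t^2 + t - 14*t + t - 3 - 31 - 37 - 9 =40*m - t^3 + t^2*(m + 12) + t*(-14*m - 12) - 80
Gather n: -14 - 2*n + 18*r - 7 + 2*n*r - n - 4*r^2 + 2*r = n*(2*r - 3) - 4*r^2 + 20*r - 21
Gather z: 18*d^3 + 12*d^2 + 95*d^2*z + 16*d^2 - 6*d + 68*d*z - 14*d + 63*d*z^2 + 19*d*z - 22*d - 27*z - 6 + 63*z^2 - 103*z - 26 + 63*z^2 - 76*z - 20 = 18*d^3 + 28*d^2 - 42*d + z^2*(63*d + 126) + z*(95*d^2 + 87*d - 206) - 52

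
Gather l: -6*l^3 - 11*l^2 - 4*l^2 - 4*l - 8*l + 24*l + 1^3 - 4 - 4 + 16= -6*l^3 - 15*l^2 + 12*l + 9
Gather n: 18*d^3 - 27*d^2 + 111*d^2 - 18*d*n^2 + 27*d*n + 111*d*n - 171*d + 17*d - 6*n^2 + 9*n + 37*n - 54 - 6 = 18*d^3 + 84*d^2 - 154*d + n^2*(-18*d - 6) + n*(138*d + 46) - 60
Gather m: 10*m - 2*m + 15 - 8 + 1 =8*m + 8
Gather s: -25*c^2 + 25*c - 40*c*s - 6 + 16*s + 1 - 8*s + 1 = -25*c^2 + 25*c + s*(8 - 40*c) - 4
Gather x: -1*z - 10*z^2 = -10*z^2 - z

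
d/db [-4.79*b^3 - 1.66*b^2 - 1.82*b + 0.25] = -14.37*b^2 - 3.32*b - 1.82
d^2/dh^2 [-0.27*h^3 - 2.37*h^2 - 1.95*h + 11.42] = -1.62*h - 4.74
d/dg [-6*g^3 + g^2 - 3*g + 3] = -18*g^2 + 2*g - 3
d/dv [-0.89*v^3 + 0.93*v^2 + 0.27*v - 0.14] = -2.67*v^2 + 1.86*v + 0.27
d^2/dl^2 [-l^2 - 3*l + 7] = -2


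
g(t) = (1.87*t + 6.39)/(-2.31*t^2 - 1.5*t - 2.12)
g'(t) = (1.87*t + 6.39)*(4.62*t + 1.5)/(-2.31*t^2 - 1.5*t - 2.12)^2 + 1.87/(-2.31*t^2 - 1.5*t - 2.12) = (4.3197*t^2 + 29.5218*t + 5.6206)/(5.3361*t^4 + 6.93*t^3 + 12.0444*t^2 + 6.36*t + 4.4944)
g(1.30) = -1.11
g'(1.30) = 0.81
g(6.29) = -0.18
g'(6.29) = 0.03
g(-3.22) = -0.02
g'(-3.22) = -0.10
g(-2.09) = -0.27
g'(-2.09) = -0.45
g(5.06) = -0.23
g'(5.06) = 0.06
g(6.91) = -0.16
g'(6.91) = 0.03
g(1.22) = -1.17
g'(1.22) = 0.88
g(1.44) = -1.00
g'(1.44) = 0.69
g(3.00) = -0.44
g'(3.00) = 0.18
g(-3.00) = -0.04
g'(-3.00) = -0.13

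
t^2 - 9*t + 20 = (t - 5)*(t - 4)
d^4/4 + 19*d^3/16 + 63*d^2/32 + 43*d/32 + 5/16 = (d/4 + 1/4)*(d + 1/2)*(d + 5/4)*(d + 2)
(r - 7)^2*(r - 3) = r^3 - 17*r^2 + 91*r - 147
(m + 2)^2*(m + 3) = m^3 + 7*m^2 + 16*m + 12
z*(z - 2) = z^2 - 2*z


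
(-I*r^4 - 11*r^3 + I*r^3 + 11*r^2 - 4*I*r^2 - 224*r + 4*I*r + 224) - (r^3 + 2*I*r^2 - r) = -I*r^4 - 12*r^3 + I*r^3 + 11*r^2 - 6*I*r^2 - 223*r + 4*I*r + 224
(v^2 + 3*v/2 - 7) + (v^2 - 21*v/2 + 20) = 2*v^2 - 9*v + 13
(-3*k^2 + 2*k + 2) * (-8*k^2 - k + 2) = 24*k^4 - 13*k^3 - 24*k^2 + 2*k + 4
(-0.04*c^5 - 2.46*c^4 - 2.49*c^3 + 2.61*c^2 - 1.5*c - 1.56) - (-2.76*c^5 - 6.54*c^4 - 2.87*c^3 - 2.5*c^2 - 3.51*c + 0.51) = 2.72*c^5 + 4.08*c^4 + 0.38*c^3 + 5.11*c^2 + 2.01*c - 2.07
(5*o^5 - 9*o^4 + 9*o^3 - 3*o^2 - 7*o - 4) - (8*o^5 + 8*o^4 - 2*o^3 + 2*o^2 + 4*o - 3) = -3*o^5 - 17*o^4 + 11*o^3 - 5*o^2 - 11*o - 1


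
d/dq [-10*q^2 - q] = -20*q - 1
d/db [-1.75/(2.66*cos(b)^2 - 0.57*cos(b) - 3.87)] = (0.9975 - 9.31*cos(b))*sin(b)/(-2.66*cos(b)^2 + 0.57*cos(b) + 3.87)^2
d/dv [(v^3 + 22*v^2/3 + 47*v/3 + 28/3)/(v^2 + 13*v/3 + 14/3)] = (v^2 + 4*v + 6)/(v^2 + 4*v + 4)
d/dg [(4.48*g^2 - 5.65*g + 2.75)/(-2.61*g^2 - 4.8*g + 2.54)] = (-36.2505*g^2 + 37.1134*g - 1.151)/(6.8121*g^4 + 25.056*g^3 + 9.7812*g^2 - 24.384*g + 6.4516)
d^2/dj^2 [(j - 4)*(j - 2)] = 2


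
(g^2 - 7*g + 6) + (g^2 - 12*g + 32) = 2*g^2 - 19*g + 38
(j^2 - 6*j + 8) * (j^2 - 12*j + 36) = j^4 - 18*j^3 + 116*j^2 - 312*j + 288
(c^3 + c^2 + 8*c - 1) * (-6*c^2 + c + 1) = -6*c^5 - 5*c^4 - 46*c^3 + 15*c^2 + 7*c - 1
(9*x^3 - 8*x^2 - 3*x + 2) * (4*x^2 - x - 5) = 36*x^5 - 41*x^4 - 49*x^3 + 51*x^2 + 13*x - 10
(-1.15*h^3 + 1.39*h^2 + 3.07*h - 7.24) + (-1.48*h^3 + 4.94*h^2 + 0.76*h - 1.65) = -2.63*h^3 + 6.33*h^2 + 3.83*h - 8.89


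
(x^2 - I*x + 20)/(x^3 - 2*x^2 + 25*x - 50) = (x + 4*I)/(x^2 + x*(-2 + 5*I) - 10*I)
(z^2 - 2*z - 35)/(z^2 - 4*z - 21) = (z + 5)/(z + 3)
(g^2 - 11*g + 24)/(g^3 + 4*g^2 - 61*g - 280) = (g - 3)/(g^2 + 12*g + 35)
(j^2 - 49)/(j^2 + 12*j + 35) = (j - 7)/(j + 5)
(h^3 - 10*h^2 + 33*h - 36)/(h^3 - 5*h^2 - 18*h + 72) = (h^2 - 7*h + 12)/(h^2 - 2*h - 24)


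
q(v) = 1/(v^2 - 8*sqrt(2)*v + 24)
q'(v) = (-2*v + 8*sqrt(2))/(v^2 - 8*sqrt(2)*v + 24)^2 = 2*(-v + 4*sqrt(2))/(v^2 - 8*sqrt(2)*v + 24)^2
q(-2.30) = 0.02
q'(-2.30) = 0.01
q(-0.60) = 0.03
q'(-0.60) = 0.01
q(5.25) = -0.13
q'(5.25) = 0.01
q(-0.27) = 0.04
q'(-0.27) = 0.02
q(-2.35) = 0.02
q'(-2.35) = 0.01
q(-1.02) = 0.03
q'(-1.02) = 0.01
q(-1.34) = 0.02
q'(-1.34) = 0.01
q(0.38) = 0.05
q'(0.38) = 0.03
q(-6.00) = 0.01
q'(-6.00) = 0.00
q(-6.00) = 0.01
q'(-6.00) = 0.00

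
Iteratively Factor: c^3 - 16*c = (c + 4)*(c^2 - 4*c) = c*(c + 4)*(c - 4)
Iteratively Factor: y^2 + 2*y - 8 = (y - 2)*(y + 4)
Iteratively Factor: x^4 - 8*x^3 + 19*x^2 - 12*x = (x)*(x^3 - 8*x^2 + 19*x - 12) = x*(x - 3)*(x^2 - 5*x + 4) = x*(x - 3)*(x - 1)*(x - 4)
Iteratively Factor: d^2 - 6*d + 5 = (d - 1)*(d - 5)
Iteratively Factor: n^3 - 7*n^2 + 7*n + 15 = (n + 1)*(n^2 - 8*n + 15) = (n - 3)*(n + 1)*(n - 5)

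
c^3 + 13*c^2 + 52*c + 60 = (c + 2)*(c + 5)*(c + 6)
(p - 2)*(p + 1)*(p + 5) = p^3 + 4*p^2 - 7*p - 10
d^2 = d^2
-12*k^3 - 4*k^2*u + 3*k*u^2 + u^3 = (-2*k + u)*(2*k + u)*(3*k + u)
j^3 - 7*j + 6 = (j - 2)*(j - 1)*(j + 3)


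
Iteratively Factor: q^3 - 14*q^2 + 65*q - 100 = (q - 4)*(q^2 - 10*q + 25) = (q - 5)*(q - 4)*(q - 5)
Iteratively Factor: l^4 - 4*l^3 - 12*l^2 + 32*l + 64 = (l + 2)*(l^3 - 6*l^2 + 32) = (l - 4)*(l + 2)*(l^2 - 2*l - 8) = (l - 4)^2*(l + 2)*(l + 2)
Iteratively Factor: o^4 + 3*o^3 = (o)*(o^3 + 3*o^2) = o^2*(o^2 + 3*o) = o^3*(o + 3)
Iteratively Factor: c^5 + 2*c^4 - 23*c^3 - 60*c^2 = (c + 4)*(c^4 - 2*c^3 - 15*c^2) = c*(c + 4)*(c^3 - 2*c^2 - 15*c) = c*(c - 5)*(c + 4)*(c^2 + 3*c) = c^2*(c - 5)*(c + 4)*(c + 3)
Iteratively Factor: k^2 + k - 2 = (k + 2)*(k - 1)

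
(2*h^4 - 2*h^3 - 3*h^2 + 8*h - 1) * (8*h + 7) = 16*h^5 - 2*h^4 - 38*h^3 + 43*h^2 + 48*h - 7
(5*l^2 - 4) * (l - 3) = 5*l^3 - 15*l^2 - 4*l + 12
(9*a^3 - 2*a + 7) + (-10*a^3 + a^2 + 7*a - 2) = -a^3 + a^2 + 5*a + 5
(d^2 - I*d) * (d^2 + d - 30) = d^4 + d^3 - I*d^3 - 30*d^2 - I*d^2 + 30*I*d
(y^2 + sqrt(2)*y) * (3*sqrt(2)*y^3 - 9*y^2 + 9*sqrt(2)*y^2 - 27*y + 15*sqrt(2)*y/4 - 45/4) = 3*sqrt(2)*y^5 - 3*y^4 + 9*sqrt(2)*y^4 - 9*y^3 - 21*sqrt(2)*y^3/4 - 27*sqrt(2)*y^2 - 15*y^2/4 - 45*sqrt(2)*y/4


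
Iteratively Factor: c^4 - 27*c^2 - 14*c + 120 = (c + 4)*(c^3 - 4*c^2 - 11*c + 30) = (c - 5)*(c + 4)*(c^2 + c - 6) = (c - 5)*(c - 2)*(c + 4)*(c + 3)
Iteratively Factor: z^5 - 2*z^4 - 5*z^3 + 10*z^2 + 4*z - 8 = (z - 2)*(z^4 - 5*z^2 + 4) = (z - 2)*(z + 2)*(z^3 - 2*z^2 - z + 2) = (z - 2)*(z - 1)*(z + 2)*(z^2 - z - 2) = (z - 2)*(z - 1)*(z + 1)*(z + 2)*(z - 2)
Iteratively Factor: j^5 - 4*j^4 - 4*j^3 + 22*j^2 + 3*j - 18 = (j + 2)*(j^4 - 6*j^3 + 8*j^2 + 6*j - 9) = (j - 1)*(j + 2)*(j^3 - 5*j^2 + 3*j + 9) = (j - 3)*(j - 1)*(j + 2)*(j^2 - 2*j - 3) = (j - 3)^2*(j - 1)*(j + 2)*(j + 1)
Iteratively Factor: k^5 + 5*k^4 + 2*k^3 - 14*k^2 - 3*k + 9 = (k + 3)*(k^4 + 2*k^3 - 4*k^2 - 2*k + 3) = (k + 3)^2*(k^3 - k^2 - k + 1) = (k - 1)*(k + 3)^2*(k^2 - 1) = (k - 1)^2*(k + 3)^2*(k + 1)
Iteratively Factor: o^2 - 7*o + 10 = (o - 5)*(o - 2)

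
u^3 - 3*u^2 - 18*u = u*(u - 6)*(u + 3)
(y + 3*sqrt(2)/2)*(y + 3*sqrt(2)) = y^2 + 9*sqrt(2)*y/2 + 9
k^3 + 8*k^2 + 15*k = k*(k + 3)*(k + 5)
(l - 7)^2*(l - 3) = l^3 - 17*l^2 + 91*l - 147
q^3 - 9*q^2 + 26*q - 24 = (q - 4)*(q - 3)*(q - 2)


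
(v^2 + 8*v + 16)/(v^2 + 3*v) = (v^2 + 8*v + 16)/(v*(v + 3))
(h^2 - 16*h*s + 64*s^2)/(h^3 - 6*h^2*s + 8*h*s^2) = (h^2 - 16*h*s + 64*s^2)/(h*(h^2 - 6*h*s + 8*s^2))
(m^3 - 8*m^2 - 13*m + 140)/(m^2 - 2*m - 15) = (m^2 - 3*m - 28)/(m + 3)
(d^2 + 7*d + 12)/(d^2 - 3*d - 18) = (d + 4)/(d - 6)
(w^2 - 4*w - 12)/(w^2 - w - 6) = (w - 6)/(w - 3)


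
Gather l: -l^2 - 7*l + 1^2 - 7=-l^2 - 7*l - 6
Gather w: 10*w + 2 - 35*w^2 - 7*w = -35*w^2 + 3*w + 2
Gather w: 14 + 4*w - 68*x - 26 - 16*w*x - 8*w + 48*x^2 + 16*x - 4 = w*(-16*x - 4) + 48*x^2 - 52*x - 16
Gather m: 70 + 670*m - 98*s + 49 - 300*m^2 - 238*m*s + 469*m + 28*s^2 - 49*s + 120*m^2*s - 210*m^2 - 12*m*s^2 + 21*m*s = m^2*(120*s - 510) + m*(-12*s^2 - 217*s + 1139) + 28*s^2 - 147*s + 119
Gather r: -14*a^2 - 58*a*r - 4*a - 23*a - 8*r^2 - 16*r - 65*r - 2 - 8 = -14*a^2 - 27*a - 8*r^2 + r*(-58*a - 81) - 10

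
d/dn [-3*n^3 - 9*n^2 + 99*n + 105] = -9*n^2 - 18*n + 99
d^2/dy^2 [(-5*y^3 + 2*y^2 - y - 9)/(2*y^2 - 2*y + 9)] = 2*(74*y^3 + 54*y^2 - 1053*y + 270)/(8*y^6 - 24*y^5 + 132*y^4 - 224*y^3 + 594*y^2 - 486*y + 729)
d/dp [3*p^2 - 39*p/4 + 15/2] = 6*p - 39/4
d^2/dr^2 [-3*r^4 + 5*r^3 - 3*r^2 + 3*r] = -36*r^2 + 30*r - 6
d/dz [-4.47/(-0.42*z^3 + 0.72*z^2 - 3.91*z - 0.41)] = (-5.6322*z^2 + 6.4368*z - 17.4777)/(0.42*z^3 - 0.72*z^2 + 3.91*z + 0.41)^2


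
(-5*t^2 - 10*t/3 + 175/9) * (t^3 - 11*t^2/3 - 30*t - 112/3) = -5*t^5 + 15*t^4 + 545*t^3/3 + 5815*t^2/27 - 4130*t/9 - 19600/27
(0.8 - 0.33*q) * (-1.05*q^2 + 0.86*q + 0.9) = 0.3465*q^3 - 1.1238*q^2 + 0.391*q + 0.72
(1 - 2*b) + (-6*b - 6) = -8*b - 5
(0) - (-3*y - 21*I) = 3*y + 21*I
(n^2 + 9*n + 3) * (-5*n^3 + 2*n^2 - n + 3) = -5*n^5 - 43*n^4 + 2*n^3 + 24*n + 9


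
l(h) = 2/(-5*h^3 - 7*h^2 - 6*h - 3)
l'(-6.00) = 0.00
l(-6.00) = 0.00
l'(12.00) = 0.00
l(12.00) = 0.00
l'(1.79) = 0.04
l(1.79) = -0.03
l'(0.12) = 1.08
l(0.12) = -0.52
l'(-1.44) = 0.92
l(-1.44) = 0.33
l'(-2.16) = 0.12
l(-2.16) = 0.07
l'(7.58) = 0.00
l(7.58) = -0.00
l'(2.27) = 0.02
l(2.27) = -0.02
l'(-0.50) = 4.35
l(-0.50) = -1.78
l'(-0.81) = 1579.61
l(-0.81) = -26.49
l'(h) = 2*(15*h^2 + 14*h + 6)/(-5*h^3 - 7*h^2 - 6*h - 3)^2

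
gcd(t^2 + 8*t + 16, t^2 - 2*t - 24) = t + 4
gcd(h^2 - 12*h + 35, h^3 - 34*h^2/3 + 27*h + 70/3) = h^2 - 12*h + 35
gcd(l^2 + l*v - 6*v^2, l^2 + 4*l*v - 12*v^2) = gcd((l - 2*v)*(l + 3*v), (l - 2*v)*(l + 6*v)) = -l + 2*v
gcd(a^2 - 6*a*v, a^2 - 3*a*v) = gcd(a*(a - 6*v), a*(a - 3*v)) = a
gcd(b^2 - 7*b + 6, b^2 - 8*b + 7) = b - 1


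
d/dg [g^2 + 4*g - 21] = 2*g + 4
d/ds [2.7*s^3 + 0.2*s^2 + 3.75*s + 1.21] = 8.1*s^2 + 0.4*s + 3.75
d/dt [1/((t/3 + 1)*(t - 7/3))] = 18*(-3*t - 1)/(9*t^4 + 12*t^3 - 122*t^2 - 84*t + 441)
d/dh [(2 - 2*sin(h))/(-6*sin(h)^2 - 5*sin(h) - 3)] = 2*(-6*sin(h)^2 + 12*sin(h) + 8)*cos(h)/(6*sin(h)^2 + 5*sin(h) + 3)^2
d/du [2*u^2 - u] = 4*u - 1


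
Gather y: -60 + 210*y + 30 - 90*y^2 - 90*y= -90*y^2 + 120*y - 30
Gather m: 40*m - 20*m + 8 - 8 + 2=20*m + 2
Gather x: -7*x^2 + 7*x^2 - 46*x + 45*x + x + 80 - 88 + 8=0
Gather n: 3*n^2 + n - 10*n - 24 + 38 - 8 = 3*n^2 - 9*n + 6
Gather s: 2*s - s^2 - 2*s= -s^2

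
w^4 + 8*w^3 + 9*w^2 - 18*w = w*(w - 1)*(w + 3)*(w + 6)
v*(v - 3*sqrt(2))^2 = v^3 - 6*sqrt(2)*v^2 + 18*v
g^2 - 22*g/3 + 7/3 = (g - 7)*(g - 1/3)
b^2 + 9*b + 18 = (b + 3)*(b + 6)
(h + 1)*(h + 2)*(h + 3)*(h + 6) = h^4 + 12*h^3 + 47*h^2 + 72*h + 36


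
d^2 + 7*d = d*(d + 7)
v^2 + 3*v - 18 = (v - 3)*(v + 6)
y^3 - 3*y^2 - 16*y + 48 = (y - 4)*(y - 3)*(y + 4)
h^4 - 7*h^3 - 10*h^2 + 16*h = h*(h - 8)*(h - 1)*(h + 2)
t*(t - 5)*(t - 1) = t^3 - 6*t^2 + 5*t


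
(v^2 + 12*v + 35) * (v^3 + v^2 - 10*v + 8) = v^5 + 13*v^4 + 37*v^3 - 77*v^2 - 254*v + 280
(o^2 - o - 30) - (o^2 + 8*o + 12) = -9*o - 42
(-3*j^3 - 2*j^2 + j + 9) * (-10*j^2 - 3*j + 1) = 30*j^5 + 29*j^4 - 7*j^3 - 95*j^2 - 26*j + 9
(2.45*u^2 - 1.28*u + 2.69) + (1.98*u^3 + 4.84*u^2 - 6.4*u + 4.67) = 1.98*u^3 + 7.29*u^2 - 7.68*u + 7.36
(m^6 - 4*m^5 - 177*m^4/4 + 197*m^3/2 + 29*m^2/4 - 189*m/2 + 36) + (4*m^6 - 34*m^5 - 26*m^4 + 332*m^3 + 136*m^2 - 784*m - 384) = 5*m^6 - 38*m^5 - 281*m^4/4 + 861*m^3/2 + 573*m^2/4 - 1757*m/2 - 348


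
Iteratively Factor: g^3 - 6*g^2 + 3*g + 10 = (g - 2)*(g^2 - 4*g - 5) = (g - 5)*(g - 2)*(g + 1)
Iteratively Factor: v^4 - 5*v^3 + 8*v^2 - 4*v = (v - 2)*(v^3 - 3*v^2 + 2*v) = v*(v - 2)*(v^2 - 3*v + 2) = v*(v - 2)*(v - 1)*(v - 2)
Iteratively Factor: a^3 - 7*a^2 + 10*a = (a)*(a^2 - 7*a + 10) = a*(a - 2)*(a - 5)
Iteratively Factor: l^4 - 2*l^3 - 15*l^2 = (l + 3)*(l^3 - 5*l^2) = l*(l + 3)*(l^2 - 5*l) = l^2*(l + 3)*(l - 5)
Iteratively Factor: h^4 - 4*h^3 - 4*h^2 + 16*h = (h - 4)*(h^3 - 4*h) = h*(h - 4)*(h^2 - 4) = h*(h - 4)*(h - 2)*(h + 2)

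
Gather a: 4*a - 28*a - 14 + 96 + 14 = 96 - 24*a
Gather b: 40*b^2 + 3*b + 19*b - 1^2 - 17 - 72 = 40*b^2 + 22*b - 90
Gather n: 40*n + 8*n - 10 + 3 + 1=48*n - 6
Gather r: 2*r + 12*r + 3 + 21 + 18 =14*r + 42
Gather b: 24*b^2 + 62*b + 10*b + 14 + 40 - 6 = 24*b^2 + 72*b + 48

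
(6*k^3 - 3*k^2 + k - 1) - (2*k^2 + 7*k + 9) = 6*k^3 - 5*k^2 - 6*k - 10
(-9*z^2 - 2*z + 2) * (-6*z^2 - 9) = 54*z^4 + 12*z^3 + 69*z^2 + 18*z - 18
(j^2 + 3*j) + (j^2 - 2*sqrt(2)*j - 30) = 2*j^2 - 2*sqrt(2)*j + 3*j - 30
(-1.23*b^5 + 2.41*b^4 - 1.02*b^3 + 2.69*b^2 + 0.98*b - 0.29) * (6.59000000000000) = -8.1057*b^5 + 15.8819*b^4 - 6.7218*b^3 + 17.7271*b^2 + 6.4582*b - 1.9111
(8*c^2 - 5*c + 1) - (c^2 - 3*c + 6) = 7*c^2 - 2*c - 5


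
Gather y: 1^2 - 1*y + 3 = 4 - y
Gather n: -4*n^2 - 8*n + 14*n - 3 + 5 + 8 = -4*n^2 + 6*n + 10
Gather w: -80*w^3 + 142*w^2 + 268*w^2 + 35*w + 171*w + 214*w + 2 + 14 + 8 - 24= -80*w^3 + 410*w^2 + 420*w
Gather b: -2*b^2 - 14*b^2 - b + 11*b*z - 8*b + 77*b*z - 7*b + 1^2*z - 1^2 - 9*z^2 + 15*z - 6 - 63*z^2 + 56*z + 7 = -16*b^2 + b*(88*z - 16) - 72*z^2 + 72*z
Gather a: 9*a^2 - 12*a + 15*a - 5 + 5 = 9*a^2 + 3*a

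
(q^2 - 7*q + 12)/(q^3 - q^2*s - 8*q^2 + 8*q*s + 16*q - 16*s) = (q - 3)/(q^2 - q*s - 4*q + 4*s)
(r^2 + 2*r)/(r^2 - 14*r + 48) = r*(r + 2)/(r^2 - 14*r + 48)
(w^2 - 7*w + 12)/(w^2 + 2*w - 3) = (w^2 - 7*w + 12)/(w^2 + 2*w - 3)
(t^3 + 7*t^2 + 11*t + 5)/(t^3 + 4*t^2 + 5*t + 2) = (t + 5)/(t + 2)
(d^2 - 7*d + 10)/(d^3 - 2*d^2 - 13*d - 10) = (d - 2)/(d^2 + 3*d + 2)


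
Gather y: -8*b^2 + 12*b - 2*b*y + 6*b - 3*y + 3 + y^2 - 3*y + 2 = -8*b^2 + 18*b + y^2 + y*(-2*b - 6) + 5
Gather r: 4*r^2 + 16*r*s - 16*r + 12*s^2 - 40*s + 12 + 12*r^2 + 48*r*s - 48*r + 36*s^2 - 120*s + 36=16*r^2 + r*(64*s - 64) + 48*s^2 - 160*s + 48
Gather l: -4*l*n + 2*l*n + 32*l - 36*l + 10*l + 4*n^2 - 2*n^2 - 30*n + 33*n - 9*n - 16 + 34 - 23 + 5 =l*(6 - 2*n) + 2*n^2 - 6*n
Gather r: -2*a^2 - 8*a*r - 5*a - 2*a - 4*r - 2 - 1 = -2*a^2 - 7*a + r*(-8*a - 4) - 3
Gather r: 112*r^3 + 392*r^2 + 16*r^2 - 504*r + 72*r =112*r^3 + 408*r^2 - 432*r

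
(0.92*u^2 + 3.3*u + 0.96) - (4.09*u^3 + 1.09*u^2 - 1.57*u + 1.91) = -4.09*u^3 - 0.17*u^2 + 4.87*u - 0.95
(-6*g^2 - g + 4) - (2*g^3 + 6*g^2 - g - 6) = -2*g^3 - 12*g^2 + 10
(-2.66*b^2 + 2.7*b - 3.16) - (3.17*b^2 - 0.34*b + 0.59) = -5.83*b^2 + 3.04*b - 3.75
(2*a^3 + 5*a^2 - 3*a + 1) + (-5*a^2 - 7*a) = 2*a^3 - 10*a + 1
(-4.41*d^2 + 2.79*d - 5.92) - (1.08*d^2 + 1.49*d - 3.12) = -5.49*d^2 + 1.3*d - 2.8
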